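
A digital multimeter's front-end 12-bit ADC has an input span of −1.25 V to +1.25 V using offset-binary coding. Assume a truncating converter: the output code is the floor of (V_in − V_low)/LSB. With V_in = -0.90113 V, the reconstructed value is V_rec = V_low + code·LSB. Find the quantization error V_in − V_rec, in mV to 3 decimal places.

LSB = 2.5/2^12 = 0.610 mV.
Scaled input = 571.5886 LSBs, so code = 571.
Reconstructed: -0.90148926 V.
Difference: 0.000359258 V → 0.359 mV.

0.359 mV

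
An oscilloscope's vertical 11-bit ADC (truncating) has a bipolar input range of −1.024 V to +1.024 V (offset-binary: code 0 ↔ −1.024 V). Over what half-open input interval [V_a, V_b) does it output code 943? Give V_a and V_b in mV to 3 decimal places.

[-81.000 mV, -80.000 mV)

LSB = 2.048/2^11 = 1.000 mV.
V_a = V_low + 943·LSB = -0.081 V; V_b = V_low + 944·LSB = -0.08 V.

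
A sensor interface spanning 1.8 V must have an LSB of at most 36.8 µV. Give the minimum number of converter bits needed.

16 bits

Number of steps required ≥ 1.8 V / 36.8 µV = 48913.04.
Need 2^N ≥ 48913.04; 2^15 = 32768, 2^16 = 65536.
Minimum N = 16.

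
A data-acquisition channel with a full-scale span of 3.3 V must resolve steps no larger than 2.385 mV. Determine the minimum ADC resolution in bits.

11 bits

Number of steps required ≥ 3.3 V / 2.385 mV = 1383.65.
Need 2^N ≥ 1383.65; 2^10 = 1024, 2^11 = 2048.
Minimum N = 11.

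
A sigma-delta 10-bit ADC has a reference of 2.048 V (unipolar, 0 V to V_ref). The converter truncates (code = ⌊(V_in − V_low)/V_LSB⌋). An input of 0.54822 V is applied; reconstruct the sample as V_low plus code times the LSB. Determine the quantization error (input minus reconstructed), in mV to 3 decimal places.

0.220 mV

LSB = 2.048/2^10 = 2.000 mV.
(0.54822 − 0)/0.002 = 274.1100; ⌊·⌋ gives code 274.
Code 274 maps back to 0 + 274×0.002 V = 0.548 V.
Difference: 0.00022 V → 0.220 mV.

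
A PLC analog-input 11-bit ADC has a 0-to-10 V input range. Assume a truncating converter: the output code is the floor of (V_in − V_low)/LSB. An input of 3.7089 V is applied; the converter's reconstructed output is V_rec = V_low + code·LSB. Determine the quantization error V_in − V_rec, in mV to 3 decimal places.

2.845 mV

One LSB is 10 V / 2048 = 4.883 mV.
(3.7089 − 0)/0.00488281 = 759.5827; ⌊·⌋ gives code 759.
Reconstructed: 3.7060547 V.
Error = 3.7089 − 3.7060547 = 0.00284531 V = 2.845 mV.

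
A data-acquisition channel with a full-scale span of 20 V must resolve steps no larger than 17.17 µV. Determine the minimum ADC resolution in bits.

Number of steps required ≥ 20 V / 17.17 µV = 1164822.36.
Need 2^N ≥ 1164822.36; 2^20 = 1048576, 2^21 = 2097152.
Minimum N = 21.

21 bits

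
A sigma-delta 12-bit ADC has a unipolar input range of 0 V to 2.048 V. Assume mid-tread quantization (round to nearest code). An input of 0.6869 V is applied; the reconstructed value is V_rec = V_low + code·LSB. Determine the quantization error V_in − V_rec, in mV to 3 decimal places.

-0.100 mV

One LSB is 2.048 V / 4096 = 0.500 mV.
(0.6869 − 0)/0.0005 = 1373.8000; round gives code 1374.
Code 1374 maps back to 0 + 1374×0.0005 V = 0.687 V.
Error = 0.6869 − 0.687 = -0.0001 V = -0.100 mV.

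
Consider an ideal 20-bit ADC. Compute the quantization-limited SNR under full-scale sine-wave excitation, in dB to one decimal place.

122.2 dB

SNR ≈ 6.02·N + 1.76 dB = 6.02·20 + 1.76 = 122.16 dB.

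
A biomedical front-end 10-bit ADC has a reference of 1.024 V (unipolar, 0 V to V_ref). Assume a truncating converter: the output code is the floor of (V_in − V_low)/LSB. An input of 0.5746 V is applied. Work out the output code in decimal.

code 574

Full-scale span = 1.024 V; LSB = 1.024/2^10 = 1.000 mV.
(V_in − V_low)/LSB = (0.5746 − 0) / 0.001 = 574.600.
So the output code is 574.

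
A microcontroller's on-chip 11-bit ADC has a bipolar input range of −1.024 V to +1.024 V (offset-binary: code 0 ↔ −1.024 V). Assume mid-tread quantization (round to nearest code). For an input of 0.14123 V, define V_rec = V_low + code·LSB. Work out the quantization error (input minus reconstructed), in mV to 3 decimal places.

0.230 mV

Step size: 2.048 V ÷ 2^11 = 1.000 mV.
(0.14123 − (−1.024))/0.001 = 1165.2300; round gives code 1165.
Code 1165 maps back to (−1.024) + 1165×0.001 V = 0.141 V.
Difference: 0.00023 V → 0.230 mV.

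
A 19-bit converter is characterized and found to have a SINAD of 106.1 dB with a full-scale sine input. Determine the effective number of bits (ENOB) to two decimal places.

ENOB = (SINAD − 1.76) / 6.02 = (106.1 − 1.76)/6.02 = 17.332.

17.33 bits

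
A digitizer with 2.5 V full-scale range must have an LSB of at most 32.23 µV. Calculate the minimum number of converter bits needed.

17 bits

Number of steps required ≥ 2.5 V / 32.23 µV = 77567.48.
Need 2^N ≥ 77567.48; 2^16 = 65536, 2^17 = 131072.
Minimum N = 17.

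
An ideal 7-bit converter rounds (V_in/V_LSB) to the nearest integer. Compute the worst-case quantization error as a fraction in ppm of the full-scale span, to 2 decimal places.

Rounding → worst-case error = ½ LSB = V_FS/2^8, so 1e+06/256 = 3906.25 ppm of full scale.

3906.25 ppm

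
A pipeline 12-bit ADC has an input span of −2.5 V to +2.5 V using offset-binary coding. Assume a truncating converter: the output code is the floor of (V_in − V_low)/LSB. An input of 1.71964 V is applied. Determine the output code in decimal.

code 3456

LSB = 5 V / 4096 = 1.221 mV.
Input sits at 3456.729 steps above V_low.
Floor → code 3456.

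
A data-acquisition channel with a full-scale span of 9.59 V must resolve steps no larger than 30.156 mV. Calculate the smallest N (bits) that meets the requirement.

9 bits

Number of steps required ≥ 9.59 V / 30.156 mV = 318.01.
Need 2^N ≥ 318.01; 2^8 = 256, 2^9 = 512.
Minimum N = 9.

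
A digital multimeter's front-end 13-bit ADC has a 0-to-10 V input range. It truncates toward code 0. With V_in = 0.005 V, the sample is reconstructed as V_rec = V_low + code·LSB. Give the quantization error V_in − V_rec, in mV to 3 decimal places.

0.117 mV

LSB = 10/2^13 = 1.221 mV.
(V_in − V_low)/LSB = (0.005 − 0)/0.0012207 = 4.0960 → code 4 (floor).
Code 4 maps back to 0 + 4×0.0012207 V = 0.0048828125 V.
Difference: 0.000117187 V → 0.117 mV.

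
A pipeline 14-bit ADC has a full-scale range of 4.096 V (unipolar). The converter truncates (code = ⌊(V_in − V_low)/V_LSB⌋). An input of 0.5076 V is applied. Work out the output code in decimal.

code 2030

Full-scale span = 4.096 V; LSB = 4.096/2^14 = 250.00 µV.
Input sits at 2030.400 steps above V_low.
Floor → code 2030.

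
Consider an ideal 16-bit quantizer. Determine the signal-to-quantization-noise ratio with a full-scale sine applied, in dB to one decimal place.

98.1 dB

SNR ≈ 6.02·N + 1.76 dB = 6.02·16 + 1.76 = 98.08 dB.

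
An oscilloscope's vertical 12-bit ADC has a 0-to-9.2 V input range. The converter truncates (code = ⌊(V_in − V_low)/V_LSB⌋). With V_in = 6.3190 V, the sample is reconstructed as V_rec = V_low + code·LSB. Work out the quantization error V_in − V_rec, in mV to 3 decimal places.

Step size: 9.2 V ÷ 2^12 = 2.246 mV.
(V_in − V_low)/LSB = (6.3190 − 0)/0.00224609 = 2813.3287 → code 2813 (floor).
Reconstructed: 6.3182617 V.
Difference: 0.000738281 V → 0.738 mV.

0.738 mV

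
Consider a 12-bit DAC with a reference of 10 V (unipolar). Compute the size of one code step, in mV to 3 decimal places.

Full-scale span = 10 V.
LSB = 10 / 2^12 = 10 / 4096 = 0.00244141 V = 2.441 mV.

2.441 mV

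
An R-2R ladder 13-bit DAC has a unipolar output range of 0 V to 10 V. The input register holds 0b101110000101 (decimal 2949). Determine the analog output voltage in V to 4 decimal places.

3.5999 V

LSB = 10 V / 2^13 = 1.221 mV.
Code 0b101110000101 = 2949 decimal.
V_out = 0 + 2949 × 0.0012207 V = 3.59985 V.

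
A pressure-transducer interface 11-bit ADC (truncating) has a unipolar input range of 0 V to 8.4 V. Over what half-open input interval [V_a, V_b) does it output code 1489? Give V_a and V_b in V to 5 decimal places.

[6.10723 V, 6.11133 V)

LSB = 8.4/2^11 = 4.102 mV.
V_a = V_low + 1489·LSB = 6.10723 V; V_b = V_low + 1490·LSB = 6.11133 V.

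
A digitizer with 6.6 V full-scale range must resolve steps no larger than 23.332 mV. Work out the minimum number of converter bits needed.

Number of steps required ≥ 6.6 V / 23.332 mV = 282.87.
Need 2^N ≥ 282.87; 2^8 = 256, 2^9 = 512.
Minimum N = 9.

9 bits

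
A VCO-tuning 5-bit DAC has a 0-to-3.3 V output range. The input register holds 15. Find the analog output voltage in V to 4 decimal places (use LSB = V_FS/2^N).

LSB = 3.3 V / 2^5 = 103.125 mV.
V_out = 0 + 15 × 0.103125 V = 1.54688 V.

1.5469 V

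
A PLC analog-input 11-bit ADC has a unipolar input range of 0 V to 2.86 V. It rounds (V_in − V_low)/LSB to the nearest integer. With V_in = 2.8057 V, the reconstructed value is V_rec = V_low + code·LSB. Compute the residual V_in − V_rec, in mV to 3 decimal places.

Step size: 2.86 V ÷ 2^11 = 1.396 mV.
Scaled input = 2009.1166 LSBs, so code = 2009.
Code 2009 maps back to 0 + 2009×0.00139648 V = 2.8055371 V.
Difference: 0.000162891 V → 0.163 mV.

0.163 mV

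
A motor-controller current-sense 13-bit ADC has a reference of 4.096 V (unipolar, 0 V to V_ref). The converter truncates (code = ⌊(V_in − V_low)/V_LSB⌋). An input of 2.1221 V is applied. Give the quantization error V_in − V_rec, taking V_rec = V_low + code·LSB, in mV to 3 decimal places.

0.100 mV

LSB = 4.096/2^13 = 0.500 mV.
(V_in − V_low)/LSB = (2.1221 − 0)/0.0005 = 4244.2000 → code 4244 (floor).
Code 4244 maps back to 0 + 4244×0.0005 V = 2.122 V.
Error = 2.1221 − 2.122 = 0.0001 V = 0.100 mV.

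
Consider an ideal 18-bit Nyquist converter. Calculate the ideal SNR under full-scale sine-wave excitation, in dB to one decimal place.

110.1 dB

SNR ≈ 6.02·N + 1.76 dB = 6.02·18 + 1.76 = 110.12 dB.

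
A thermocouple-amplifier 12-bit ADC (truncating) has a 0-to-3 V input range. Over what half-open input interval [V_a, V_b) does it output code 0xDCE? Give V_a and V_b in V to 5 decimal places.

LSB = 3/2^12 = 0.732 mV.
Code 0xDCE = 3534 decimal.
V_a = V_low + 3534·LSB = 2.58838 V; V_b = V_low + 3535·LSB = 2.58911 V.

[2.58838 V, 2.58911 V)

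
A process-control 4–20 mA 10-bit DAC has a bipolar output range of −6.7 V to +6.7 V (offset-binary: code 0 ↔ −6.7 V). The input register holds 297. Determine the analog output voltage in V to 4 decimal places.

-2.8135 V

LSB = 13.4 V / 2^10 = 13.086 mV.
V_out = (−6.7) + 297 × 0.0130859 V = -2.81348 V.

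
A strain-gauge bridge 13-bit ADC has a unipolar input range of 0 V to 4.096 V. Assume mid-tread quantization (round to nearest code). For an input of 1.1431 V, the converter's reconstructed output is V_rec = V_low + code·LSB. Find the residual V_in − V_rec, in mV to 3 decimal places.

One LSB is 4.096 V / 8192 = 0.500 mV.
(1.1431 − 0)/0.0005 = 2286.2000; round gives code 2286.
Reconstructed: 1.143 V.
Difference: 0.0001 V → 0.100 mV.

0.100 mV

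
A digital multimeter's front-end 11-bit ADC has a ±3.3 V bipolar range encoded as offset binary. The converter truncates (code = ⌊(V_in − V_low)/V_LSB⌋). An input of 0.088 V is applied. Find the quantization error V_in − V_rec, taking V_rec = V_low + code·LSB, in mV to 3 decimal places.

LSB = 6.6/2^11 = 3.223 mV.
(V_in − V_low)/LSB = (0.088 − (−3.3))/0.00322266 = 1051.3067 → code 1051 (floor).
Reconstructed: 0.087011719 V.
Error = 0.088 − 0.087011719 = 0.000988281 V = 0.988 mV.

0.988 mV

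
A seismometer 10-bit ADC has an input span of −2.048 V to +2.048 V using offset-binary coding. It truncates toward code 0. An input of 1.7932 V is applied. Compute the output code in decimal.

With 1024 levels over 4.096 V, one step is 4.000 mV.
(V_in − V_low)/LSB = (1.7932 − (−2.048)) / 0.004 = 960.300.
⌊·⌋(960.300) = 960.

code 960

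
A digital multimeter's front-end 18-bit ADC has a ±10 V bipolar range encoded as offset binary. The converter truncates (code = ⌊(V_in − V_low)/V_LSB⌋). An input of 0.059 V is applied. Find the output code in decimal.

Full-scale span = 20 V; LSB = 20/2^18 = 76.29 µV.
(0.059 − (−10)) / 7.62939e-05 = 131845.325 LSBs.
Floor → code 131845.

code 131845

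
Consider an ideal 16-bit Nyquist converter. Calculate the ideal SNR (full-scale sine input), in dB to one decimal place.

SNR ≈ 6.02·N + 1.76 dB = 6.02·16 + 1.76 = 98.08 dB.

98.1 dB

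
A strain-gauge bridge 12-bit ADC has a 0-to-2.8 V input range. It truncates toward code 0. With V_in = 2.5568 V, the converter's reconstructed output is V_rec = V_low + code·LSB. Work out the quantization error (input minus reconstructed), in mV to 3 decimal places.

0.159 mV

Step size: 2.8 V ÷ 2^12 = 0.684 mV.
Scaled input = 3740.2331 LSBs, so code = 3740.
V_rec = 0 + 3740·0.000683594 = 2.5566406 V.
Error = 2.5568 − 2.5566406 = 0.000159375 V = 0.159 mV.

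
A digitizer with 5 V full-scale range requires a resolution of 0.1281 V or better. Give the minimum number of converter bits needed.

6 bits

Number of steps required ≥ 5 V / 0.1281 V = 39.03.
Need 2^N ≥ 39.03; 2^5 = 32, 2^6 = 64.
Minimum N = 6.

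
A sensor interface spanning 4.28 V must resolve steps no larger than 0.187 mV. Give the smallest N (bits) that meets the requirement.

Number of steps required ≥ 4.28 V / 0.187 mV = 22887.70.
Need 2^N ≥ 22887.70; 2^14 = 16384, 2^15 = 32768.
Minimum N = 15.

15 bits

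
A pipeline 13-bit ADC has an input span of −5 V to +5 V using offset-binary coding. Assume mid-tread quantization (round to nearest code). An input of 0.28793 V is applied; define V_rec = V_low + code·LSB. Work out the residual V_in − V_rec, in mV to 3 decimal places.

-0.156 mV

LSB = 10/2^13 = 1.221 mV.
(0.28793 − (−5))/0.0012207 = 4331.8723; round gives code 4332.
Code 4332 maps back to (−5) + 4332×0.0012207 V = 0.28808594 V.
V_in − V_rec = -0.000155937 V = -0.156 mV.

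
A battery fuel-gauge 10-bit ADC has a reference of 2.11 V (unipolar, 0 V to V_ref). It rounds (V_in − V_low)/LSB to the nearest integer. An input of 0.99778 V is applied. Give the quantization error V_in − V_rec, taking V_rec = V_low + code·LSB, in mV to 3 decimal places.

One LSB is 2.11 V / 1024 = 2.061 mV.
(0.99778 − 0)/0.00206055 = 484.2307; round gives code 484.
V_rec = 0 + 484·0.00206055 = 0.99730469 V.
Difference: 0.000475312 V → 0.475 mV.

0.475 mV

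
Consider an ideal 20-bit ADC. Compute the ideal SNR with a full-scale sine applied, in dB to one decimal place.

122.2 dB

SNR ≈ 6.02·N + 1.76 dB = 6.02·20 + 1.76 = 122.16 dB.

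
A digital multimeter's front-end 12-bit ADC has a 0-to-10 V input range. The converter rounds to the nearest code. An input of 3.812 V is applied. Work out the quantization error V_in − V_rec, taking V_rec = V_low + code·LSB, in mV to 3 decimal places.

0.965 mV

One LSB is 10 V / 4096 = 2.441 mV.
(V_in − V_low)/LSB = (3.812 − 0)/0.00244141 = 1561.3952 → code 1561 (round).
Reconstructed: 3.8110352 V.
Error = 3.812 − 3.8110352 = 0.000964844 V = 0.965 mV.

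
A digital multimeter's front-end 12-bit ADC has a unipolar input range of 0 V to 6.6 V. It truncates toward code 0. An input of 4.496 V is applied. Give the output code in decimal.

code 2790

With 4096 levels over 6.6 V, one step is 1.611 mV.
(V_in − V_low)/LSB = (4.496 − 0) / 0.00161133 = 2790.245.
⌊·⌋(2790.245) = 2790.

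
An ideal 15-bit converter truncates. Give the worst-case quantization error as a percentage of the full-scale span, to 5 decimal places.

Truncating → worst-case error = 1 LSB = V_FS/2^15, so 100/32768 = 0.00305176 % of full scale.

0.00305 %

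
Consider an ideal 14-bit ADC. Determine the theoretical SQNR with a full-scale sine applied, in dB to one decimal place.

86.0 dB

SNR ≈ 6.02·N + 1.76 dB = 6.02·14 + 1.76 = 86.04 dB.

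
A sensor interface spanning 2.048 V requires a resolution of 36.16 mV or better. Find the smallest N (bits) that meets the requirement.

6 bits

Number of steps required ≥ 2.048 V / 36.16 mV = 56.64.
Need 2^N ≥ 56.64; 2^5 = 32, 2^6 = 64.
Minimum N = 6.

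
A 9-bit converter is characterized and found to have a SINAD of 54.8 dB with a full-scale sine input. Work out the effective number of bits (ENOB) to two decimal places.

ENOB = (SINAD − 1.76) / 6.02 = (54.8 − 1.76)/6.02 = 8.811.

8.81 bits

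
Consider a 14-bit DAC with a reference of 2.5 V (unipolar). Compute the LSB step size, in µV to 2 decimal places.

Full-scale span = 2.5 V.
LSB = 2.5 / 2^14 = 2.5 / 16384 = 0.000152588 V = 152.59 µV.

152.59 µV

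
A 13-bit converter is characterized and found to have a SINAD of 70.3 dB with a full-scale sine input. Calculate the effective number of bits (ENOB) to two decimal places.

ENOB = (SINAD − 1.76) / 6.02 = (70.3 − 1.76)/6.02 = 11.385.

11.39 bits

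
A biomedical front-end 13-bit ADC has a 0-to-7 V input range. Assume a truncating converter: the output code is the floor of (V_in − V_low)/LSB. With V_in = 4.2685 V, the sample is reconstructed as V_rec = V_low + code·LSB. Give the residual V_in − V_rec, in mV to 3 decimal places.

One LSB is 7 V / 8192 = 0.854 mV.
(V_in − V_low)/LSB = (4.2685 − 0)/0.000854492 = 4995.3646 → code 4995 (floor).
Code 4995 maps back to 0 + 4995×0.000854492 V = 4.2681885 V.
V_in − V_rec = 0.000311523 V = 0.312 mV.

0.312 mV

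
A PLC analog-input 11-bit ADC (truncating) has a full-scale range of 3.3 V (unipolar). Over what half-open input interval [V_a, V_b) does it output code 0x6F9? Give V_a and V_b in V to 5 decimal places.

LSB = 3.3/2^11 = 1.611 mV.
Code 0x6F9 = 1785 decimal.
V_a = V_low + 1785·LSB = 2.87622 V; V_b = V_low + 1786·LSB = 2.87783 V.

[2.87622 V, 2.87783 V)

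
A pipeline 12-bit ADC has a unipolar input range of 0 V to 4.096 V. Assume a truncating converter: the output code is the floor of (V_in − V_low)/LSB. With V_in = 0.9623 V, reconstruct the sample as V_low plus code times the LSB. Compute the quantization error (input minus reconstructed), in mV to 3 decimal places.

0.300 mV

LSB = 4.096/2^12 = 1.000 mV.
(V_in − V_low)/LSB = (0.9623 − 0)/0.001 = 962.3000 → code 962 (floor).
V_rec = 0 + 962·0.001 = 0.962 V.
Difference: 0.0003 V → 0.300 mV.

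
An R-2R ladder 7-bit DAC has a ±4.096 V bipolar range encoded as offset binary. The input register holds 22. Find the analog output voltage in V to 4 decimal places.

-2.6880 V

LSB = 8.192 V / 2^7 = 64.000 mV.
V_out = (−4.096) + 22 × 0.064 V = -2.688 V.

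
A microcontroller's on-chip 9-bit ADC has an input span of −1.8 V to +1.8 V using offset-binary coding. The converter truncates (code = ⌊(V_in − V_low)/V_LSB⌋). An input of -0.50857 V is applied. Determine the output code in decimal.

code 183

With 512 levels over 3.6 V, one step is 7.031 mV.
(-0.50857 − (−1.8)) / 0.00703125 = 183.670 LSBs.
So the output code is 183.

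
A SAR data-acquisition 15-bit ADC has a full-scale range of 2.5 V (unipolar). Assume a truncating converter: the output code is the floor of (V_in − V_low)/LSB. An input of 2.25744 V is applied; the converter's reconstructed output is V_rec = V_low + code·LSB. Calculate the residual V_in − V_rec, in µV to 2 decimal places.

Step size: 2.5 V ÷ 2^15 = 76.29 µV.
(V_in − V_low)/LSB = (2.25744 − 0)/7.62939e-05 = 29588.7176 → code 29588 (floor).
V_rec = 0 + 29588·7.62939e-05 = 2.2573853 V.
Error = 2.25744 − 2.2573853 = 5.47461e-05 V = 54.75 µV.

54.75 µV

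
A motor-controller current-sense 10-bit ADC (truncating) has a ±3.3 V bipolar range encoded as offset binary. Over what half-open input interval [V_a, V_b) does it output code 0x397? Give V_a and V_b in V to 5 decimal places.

LSB = 6.6/2^10 = 6.445 mV.
Code 0x397 = 919 decimal.
V_a = V_low + 919·LSB = 2.62324 V; V_b = V_low + 920·LSB = 2.62969 V.

[2.62324 V, 2.62969 V)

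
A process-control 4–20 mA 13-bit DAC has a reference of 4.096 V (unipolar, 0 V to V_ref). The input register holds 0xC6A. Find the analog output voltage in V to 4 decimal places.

LSB = 4.096 V / 2^13 = 0.500 mV.
Code 0xC6A = 3178 decimal.
V_out = 0 + 3178 × 0.0005 V = 1.589 V.

1.5890 V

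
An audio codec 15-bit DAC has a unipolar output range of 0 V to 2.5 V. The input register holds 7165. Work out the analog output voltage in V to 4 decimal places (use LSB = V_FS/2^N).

0.5466 V

LSB = 2.5 V / 2^15 = 76.29 µV.
V_out = 0 + 7165 × 7.62939e-05 V = 0.546646 V.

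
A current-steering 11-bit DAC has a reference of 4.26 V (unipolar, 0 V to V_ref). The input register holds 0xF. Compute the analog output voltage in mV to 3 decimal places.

31.201 mV

LSB = 4.26 V / 2^11 = 2.080 mV.
Code 0xF = 15 decimal.
V_out = 0 + 15 × 0.00208008 V = 0.0312012 V.
= 31.201 mV.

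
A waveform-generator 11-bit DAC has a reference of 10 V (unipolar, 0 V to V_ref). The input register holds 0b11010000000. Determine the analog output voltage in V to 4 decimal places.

LSB = 10 V / 2^11 = 4.883 mV.
Code 0b11010000000 = 1664 decimal.
V_out = 0 + 1664 × 0.00488281 V = 8.125 V.

8.1250 V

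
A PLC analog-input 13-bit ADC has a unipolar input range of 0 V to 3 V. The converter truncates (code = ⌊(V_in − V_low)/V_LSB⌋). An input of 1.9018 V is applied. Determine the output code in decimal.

LSB = 3 V / 8192 = 366.21 µV.
Input sits at 5193.182 steps above V_low.
So the output code is 5193.

code 5193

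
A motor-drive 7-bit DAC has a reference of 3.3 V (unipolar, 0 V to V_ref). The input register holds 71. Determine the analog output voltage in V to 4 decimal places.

1.8305 V

LSB = 3.3 V / 2^7 = 25.781 mV.
V_out = 0 + 71 × 0.0257812 V = 1.83047 V.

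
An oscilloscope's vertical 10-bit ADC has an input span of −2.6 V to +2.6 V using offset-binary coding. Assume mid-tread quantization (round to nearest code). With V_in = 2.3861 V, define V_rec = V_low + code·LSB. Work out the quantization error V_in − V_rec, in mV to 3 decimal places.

LSB = 5.2/2^10 = 5.078 mV.
Scaled input = 981.8782 LSBs, so code = 982.
V_rec = (−2.6) + 982·0.00507813 = 2.3867188 V.
V_in − V_rec = -0.00061875 V = -0.619 mV.

-0.619 mV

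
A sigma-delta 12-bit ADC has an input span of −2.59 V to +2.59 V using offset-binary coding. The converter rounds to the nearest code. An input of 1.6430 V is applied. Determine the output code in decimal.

With 4096 levels over 5.18 V, one step is 1.265 mV.
(1.6430 − (−2.59)) / 0.00126465 = 3347.175 LSBs.
round(3347.175) = 3347.

code 3347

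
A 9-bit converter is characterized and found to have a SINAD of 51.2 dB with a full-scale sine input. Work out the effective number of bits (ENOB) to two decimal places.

ENOB = (SINAD − 1.76) / 6.02 = (51.2 − 1.76)/6.02 = 8.213.

8.21 bits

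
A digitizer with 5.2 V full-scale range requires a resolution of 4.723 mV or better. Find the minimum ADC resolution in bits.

Number of steps required ≥ 5.2 V / 4.723 mV = 1101.00.
Need 2^N ≥ 1101.00; 2^10 = 1024, 2^11 = 2048.
Minimum N = 11.

11 bits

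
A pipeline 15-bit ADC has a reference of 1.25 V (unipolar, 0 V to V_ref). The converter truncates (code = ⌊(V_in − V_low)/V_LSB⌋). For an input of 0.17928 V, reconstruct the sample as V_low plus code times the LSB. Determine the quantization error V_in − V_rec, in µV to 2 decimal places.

One LSB is 1.25 V / 32768 = 38.15 µV.
(V_in − V_low)/LSB = (0.17928 − 0)/3.8147e-05 = 4699.7176 → code 4699 (floor).
Reconstructed: 0.17925262 V.
Error = 0.17928 − 0.17925262 = 2.73755e-05 V = 27.38 µV.

27.38 µV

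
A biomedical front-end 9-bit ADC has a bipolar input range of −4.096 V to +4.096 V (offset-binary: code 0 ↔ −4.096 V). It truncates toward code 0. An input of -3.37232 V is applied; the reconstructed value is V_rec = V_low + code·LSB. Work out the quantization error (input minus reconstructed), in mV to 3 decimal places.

LSB = 8.192/2^9 = 16.000 mV.
(V_in − V_low)/LSB = (-3.37232 − (−4.096))/0.016 = 45.2300 → code 45 (floor).
Code 45 maps back to (−4.096) + 45×0.016 V = -3.376 V.
Error = -3.37232 − (−3.376) = 0.00368 V = 3.680 mV.

3.680 mV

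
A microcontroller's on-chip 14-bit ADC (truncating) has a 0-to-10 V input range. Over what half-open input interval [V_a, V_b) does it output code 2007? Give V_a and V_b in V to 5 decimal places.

[1.22498 V, 1.22559 V)

LSB = 10/2^14 = 0.610 mV.
V_a = V_low + 2007·LSB = 1.22498 V; V_b = V_low + 2008·LSB = 1.22559 V.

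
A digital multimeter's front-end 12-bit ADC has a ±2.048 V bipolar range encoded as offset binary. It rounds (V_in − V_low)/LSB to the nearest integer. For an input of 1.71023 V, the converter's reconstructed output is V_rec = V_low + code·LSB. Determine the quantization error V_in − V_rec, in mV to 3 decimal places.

Step size: 4.096 V ÷ 2^12 = 1.000 mV.
(V_in − V_low)/LSB = (1.71023 − (−2.048))/0.001 = 3758.2300 → code 3758 (round).
Reconstructed: 1.71 V.
Error = 1.71023 − 1.71 = 0.00023 V = 0.230 mV.

0.230 mV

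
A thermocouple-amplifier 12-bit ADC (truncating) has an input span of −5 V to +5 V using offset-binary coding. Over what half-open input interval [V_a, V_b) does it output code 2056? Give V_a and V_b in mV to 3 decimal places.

[19.531 mV, 21.973 mV)

LSB = 10/2^12 = 2.441 mV.
V_a = V_low + 2056·LSB = 0.0195312 V; V_b = V_low + 2057·LSB = 0.0219727 V.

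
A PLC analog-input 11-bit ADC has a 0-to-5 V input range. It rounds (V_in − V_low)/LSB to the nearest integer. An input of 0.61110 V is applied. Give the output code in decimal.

With 2048 levels over 5 V, one step is 2.441 mV.
(0.61110 − 0) / 0.00244141 = 250.307 LSBs.
So the output code is 250.

code 250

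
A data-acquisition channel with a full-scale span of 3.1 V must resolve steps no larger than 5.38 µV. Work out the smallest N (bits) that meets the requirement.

Number of steps required ≥ 3.1 V / 5.38 µV = 576208.18.
Need 2^N ≥ 576208.18; 2^19 = 524288, 2^20 = 1048576.
Minimum N = 20.

20 bits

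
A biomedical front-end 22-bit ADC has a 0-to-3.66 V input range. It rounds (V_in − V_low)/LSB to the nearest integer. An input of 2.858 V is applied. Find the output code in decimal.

Full-scale span = 3.66 V; LSB = 3.66/2^22 = 0.87 µV.
(V_in − V_low)/LSB = (2.858 − 0) / 8.72612e-07 = 3275224.271.
Round → code 3275224.

code 3275224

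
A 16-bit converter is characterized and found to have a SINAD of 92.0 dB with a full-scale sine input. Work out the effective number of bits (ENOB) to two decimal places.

14.99 bits

ENOB = (SINAD − 1.76) / 6.02 = (92.0 − 1.76)/6.02 = 14.990.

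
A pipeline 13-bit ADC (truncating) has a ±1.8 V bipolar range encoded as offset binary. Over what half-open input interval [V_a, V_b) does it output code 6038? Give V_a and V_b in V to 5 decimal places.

LSB = 3.6/2^13 = 439.45 µV.
V_a = V_low + 6038·LSB = 0.853418 V; V_b = V_low + 6039·LSB = 0.853857 V.

[0.85342 V, 0.85386 V)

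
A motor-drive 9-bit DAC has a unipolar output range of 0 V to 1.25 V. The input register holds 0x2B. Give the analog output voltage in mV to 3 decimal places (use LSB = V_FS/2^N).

LSB = 1.25 V / 2^9 = 2.441 mV.
Code 0x2B = 43 decimal.
V_out = 0 + 43 × 0.00244141 V = 0.10498 V.
= 104.980 mV.

104.980 mV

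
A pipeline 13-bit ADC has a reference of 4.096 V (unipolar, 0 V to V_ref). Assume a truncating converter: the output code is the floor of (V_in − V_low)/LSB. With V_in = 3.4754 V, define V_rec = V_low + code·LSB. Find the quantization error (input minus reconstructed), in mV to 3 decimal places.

One LSB is 4.096 V / 8192 = 0.500 mV.
(3.4754 − 0)/0.0005 = 6950.8000; ⌊·⌋ gives code 6950.
V_rec = 0 + 6950·0.0005 = 3.475 V.
Error = 3.4754 − 3.475 = 0.0004 V = 0.400 mV.

0.400 mV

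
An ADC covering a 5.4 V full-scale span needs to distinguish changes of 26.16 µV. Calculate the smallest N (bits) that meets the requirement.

18 bits

Number of steps required ≥ 5.4 V / 26.16 µV = 206422.02.
Need 2^N ≥ 206422.02; 2^17 = 131072, 2^18 = 262144.
Minimum N = 18.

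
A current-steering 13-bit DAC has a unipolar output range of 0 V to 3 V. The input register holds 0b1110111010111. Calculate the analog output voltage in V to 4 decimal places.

LSB = 3 V / 2^13 = 366.21 µV.
Code 0b1110111010111 = 7639 decimal.
V_out = 0 + 7639 × 0.000366211 V = 2.79749 V.

2.7975 V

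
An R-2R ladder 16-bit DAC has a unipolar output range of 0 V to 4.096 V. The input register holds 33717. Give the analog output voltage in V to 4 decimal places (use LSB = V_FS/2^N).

2.1073 V

LSB = 4.096 V / 2^16 = 62.50 µV.
V_out = 0 + 33717 × 6.25e-05 V = 2.10731 V.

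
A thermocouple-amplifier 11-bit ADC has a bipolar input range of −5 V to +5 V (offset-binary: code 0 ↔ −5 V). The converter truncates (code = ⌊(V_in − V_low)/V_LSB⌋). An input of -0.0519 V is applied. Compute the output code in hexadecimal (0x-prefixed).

LSB = 10 V / 2048 = 4.883 mV.
(-0.0519 − (−5)) / 0.00488281 = 1013.371 LSBs.
Floor → code 1013.
In hexadecimal (0x-prefixed): 0x3F5.

code 0x3F5 (decimal 1013)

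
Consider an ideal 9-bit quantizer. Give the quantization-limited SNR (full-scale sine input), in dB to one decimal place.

55.9 dB

SNR ≈ 6.02·N + 1.76 dB = 6.02·9 + 1.76 = 55.94 dB.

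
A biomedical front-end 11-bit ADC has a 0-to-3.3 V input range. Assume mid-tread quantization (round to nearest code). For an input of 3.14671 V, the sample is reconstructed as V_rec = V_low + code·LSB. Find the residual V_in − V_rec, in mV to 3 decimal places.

-0.214 mV

Step size: 3.3 V ÷ 2^11 = 1.611 mV.
Scaled input = 1952.8673 LSBs, so code = 1953.
Reconstructed: 3.1469238 V.
Error = 3.14671 − 3.1469238 = -0.000213828 V = -0.214 mV.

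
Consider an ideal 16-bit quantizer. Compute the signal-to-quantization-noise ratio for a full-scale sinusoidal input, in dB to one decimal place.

SNR ≈ 6.02·N + 1.76 dB = 6.02·16 + 1.76 = 98.08 dB.

98.1 dB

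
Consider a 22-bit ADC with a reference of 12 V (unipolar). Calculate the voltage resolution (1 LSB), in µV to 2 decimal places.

Full-scale span = 12 V.
LSB = 12 / 2^22 = 12 / 4194304 = 2.86102e-06 V = 2.86 µV.

2.86 µV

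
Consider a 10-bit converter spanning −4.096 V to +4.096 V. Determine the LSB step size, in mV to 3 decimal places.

8.000 mV

Full-scale span = 8.192 V.
LSB = 8.192 / 2^10 = 8.192 / 1024 = 0.008 V = 8.000 mV.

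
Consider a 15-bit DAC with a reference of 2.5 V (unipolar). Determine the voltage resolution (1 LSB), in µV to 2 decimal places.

Full-scale span = 2.5 V.
LSB = 2.5 / 2^15 = 2.5 / 32768 = 7.62939e-05 V = 76.29 µV.

76.29 µV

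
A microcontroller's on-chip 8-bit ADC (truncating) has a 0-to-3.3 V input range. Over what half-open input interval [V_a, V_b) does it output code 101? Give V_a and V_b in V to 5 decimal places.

LSB = 3.3/2^8 = 12.891 mV.
V_a = V_low + 101·LSB = 1.30195 V; V_b = V_low + 102·LSB = 1.31484 V.

[1.30195 V, 1.31484 V)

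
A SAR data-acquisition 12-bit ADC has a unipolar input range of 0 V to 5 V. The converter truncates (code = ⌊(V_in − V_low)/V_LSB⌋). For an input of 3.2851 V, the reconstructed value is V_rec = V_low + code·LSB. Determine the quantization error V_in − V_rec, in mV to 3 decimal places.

Step size: 5 V ÷ 2^12 = 1.221 mV.
Scaled input = 2691.1539 LSBs, so code = 2691.
Reconstructed: 3.2849121 V.
Error = 3.2851 − 3.2849121 = 0.000187891 V = 0.188 mV.

0.188 mV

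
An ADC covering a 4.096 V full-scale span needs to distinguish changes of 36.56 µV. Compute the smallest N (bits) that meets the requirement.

17 bits

Number of steps required ≥ 4.096 V / 36.56 µV = 112035.01.
Need 2^N ≥ 112035.01; 2^16 = 65536, 2^17 = 131072.
Minimum N = 17.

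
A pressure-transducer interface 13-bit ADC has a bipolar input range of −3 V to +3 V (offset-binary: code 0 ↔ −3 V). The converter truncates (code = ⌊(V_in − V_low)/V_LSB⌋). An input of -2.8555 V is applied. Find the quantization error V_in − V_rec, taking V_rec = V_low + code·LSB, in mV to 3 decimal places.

Step size: 6 V ÷ 2^13 = 0.732 mV.
(V_in − V_low)/LSB = (-2.8555 − (−3))/0.000732422 = 197.2907 → code 197 (floor).
Reconstructed: -2.8557129 V.
Difference: 0.000212891 V → 0.213 mV.

0.213 mV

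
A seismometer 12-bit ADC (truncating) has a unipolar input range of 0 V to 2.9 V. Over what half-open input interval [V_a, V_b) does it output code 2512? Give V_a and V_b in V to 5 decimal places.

[1.77852 V, 1.77922 V)

LSB = 2.9/2^12 = 0.708 mV.
V_a = V_low + 2512·LSB = 1.77852 V; V_b = V_low + 2513·LSB = 1.77922 V.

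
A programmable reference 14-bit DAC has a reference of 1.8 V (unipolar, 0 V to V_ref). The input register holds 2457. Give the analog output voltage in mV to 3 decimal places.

LSB = 1.8 V / 2^14 = 109.86 µV.
V_out = 0 + 2457 × 0.000109863 V = 0.269934 V.
= 269.934 mV.

269.934 mV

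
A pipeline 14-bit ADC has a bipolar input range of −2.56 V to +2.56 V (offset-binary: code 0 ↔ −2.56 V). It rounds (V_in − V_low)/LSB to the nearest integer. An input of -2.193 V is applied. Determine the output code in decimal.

code 1174

Full-scale span = 5.12 V; LSB = 5.12/2^14 = 312.50 µV.
(-2.193 − (−2.56)) / 0.0003125 = 1174.400 LSBs.
Round → code 1174.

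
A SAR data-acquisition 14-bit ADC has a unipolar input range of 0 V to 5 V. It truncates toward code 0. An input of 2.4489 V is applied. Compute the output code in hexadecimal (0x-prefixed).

Full-scale span = 5 V; LSB = 5/2^14 = 305.18 µV.
(2.4489 − 0) / 0.000305176 = 8024.556 LSBs.
So the output code is 8024.
In hexadecimal (0x-prefixed): 0x1F58.

code 0x1F58 (decimal 8024)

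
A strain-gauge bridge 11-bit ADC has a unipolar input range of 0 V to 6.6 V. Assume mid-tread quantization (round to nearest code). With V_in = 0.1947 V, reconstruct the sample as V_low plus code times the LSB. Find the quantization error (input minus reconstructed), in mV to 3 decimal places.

One LSB is 6.6 V / 2048 = 3.223 mV.
(0.1947 − 0)/0.00322266 = 60.4160; round gives code 60.
Reconstructed: 0.19335938 V.
Error = 0.1947 − 0.19335938 = 0.00134063 V = 1.341 mV.

1.341 mV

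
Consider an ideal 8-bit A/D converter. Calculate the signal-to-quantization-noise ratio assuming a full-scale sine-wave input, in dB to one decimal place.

SNR ≈ 6.02·N + 1.76 dB = 6.02·8 + 1.76 = 49.92 dB.

49.9 dB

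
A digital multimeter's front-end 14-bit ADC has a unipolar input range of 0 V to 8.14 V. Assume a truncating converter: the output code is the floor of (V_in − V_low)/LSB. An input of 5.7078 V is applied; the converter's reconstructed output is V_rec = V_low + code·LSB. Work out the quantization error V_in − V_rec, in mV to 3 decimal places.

One LSB is 8.14 V / 16384 = 496.83 µV.
Scaled input = 11488.5252 LSBs, so code = 11488.
Reconstructed: 5.7075391 V.
Difference: 0.000260937 V → 0.261 mV.

0.261 mV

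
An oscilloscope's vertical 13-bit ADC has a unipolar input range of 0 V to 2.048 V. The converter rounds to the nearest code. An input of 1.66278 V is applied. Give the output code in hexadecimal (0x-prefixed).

LSB = 2.048 V / 8192 = 250.00 µV.
Input sits at 6651.120 steps above V_low.
Round → code 6651.
In hexadecimal (0x-prefixed): 0x19FB.

code 0x19FB (decimal 6651)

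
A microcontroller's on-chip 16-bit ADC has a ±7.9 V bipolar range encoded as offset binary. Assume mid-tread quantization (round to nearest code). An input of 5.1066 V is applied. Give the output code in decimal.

Full-scale span = 15.8 V; LSB = 15.8/2^16 = 241.09 µV.
(V_in − V_low)/LSB = (5.1066 − (−7.9)) / 0.000241089 = 53949.401.
Round → code 53949.

code 53949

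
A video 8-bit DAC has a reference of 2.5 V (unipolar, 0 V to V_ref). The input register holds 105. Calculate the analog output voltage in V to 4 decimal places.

1.0254 V

LSB = 2.5 V / 2^8 = 9.766 mV.
V_out = 0 + 105 × 0.00976562 V = 1.02539 V.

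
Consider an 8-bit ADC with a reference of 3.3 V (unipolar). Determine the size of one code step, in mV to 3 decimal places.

Full-scale span = 3.3 V.
LSB = 3.3 / 2^8 = 3.3 / 256 = 0.0128906 V = 12.891 mV.

12.891 mV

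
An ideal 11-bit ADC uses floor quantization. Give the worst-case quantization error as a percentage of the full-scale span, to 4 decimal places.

0.0488 %

Truncating → worst-case error = 1 LSB = V_FS/2^11, so 100/2048 = 0.0488281 % of full scale.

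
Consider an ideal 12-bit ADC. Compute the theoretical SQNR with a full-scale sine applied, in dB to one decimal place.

SNR ≈ 6.02·N + 1.76 dB = 6.02·12 + 1.76 = 74.00 dB.

74.0 dB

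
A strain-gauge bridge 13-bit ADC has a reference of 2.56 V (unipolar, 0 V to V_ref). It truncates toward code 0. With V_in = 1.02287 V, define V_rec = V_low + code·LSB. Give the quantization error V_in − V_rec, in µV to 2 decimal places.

57.50 µV

LSB = 2.56/2^13 = 312.50 µV.
Scaled input = 3273.1840 LSBs, so code = 3273.
Reconstructed: 1.0228125 V.
Error = 1.02287 − 1.0228125 = 5.75e-05 V = 57.50 µV.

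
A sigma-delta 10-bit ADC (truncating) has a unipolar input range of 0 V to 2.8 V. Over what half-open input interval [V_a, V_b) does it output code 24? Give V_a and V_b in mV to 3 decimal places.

LSB = 2.8/2^10 = 2.734 mV.
V_a = V_low + 24·LSB = 0.065625 V; V_b = V_low + 25·LSB = 0.0683594 V.

[65.625 mV, 68.359 mV)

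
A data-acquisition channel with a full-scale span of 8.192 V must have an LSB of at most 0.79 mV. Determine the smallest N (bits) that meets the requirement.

14 bits

Number of steps required ≥ 8.192 V / 0.79 mV = 10369.62.
Need 2^N ≥ 10369.62; 2^13 = 8192, 2^14 = 16384.
Minimum N = 14.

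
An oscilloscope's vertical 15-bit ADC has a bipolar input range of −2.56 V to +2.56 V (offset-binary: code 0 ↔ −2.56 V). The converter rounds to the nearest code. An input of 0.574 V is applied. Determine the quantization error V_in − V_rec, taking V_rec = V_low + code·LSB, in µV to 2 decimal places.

LSB = 5.12/2^15 = 156.25 µV.
(V_in − V_low)/LSB = (0.574 − (−2.56))/0.00015625 = 20057.6000 → code 20058 (round).
Reconstructed: 0.5740625 V.
Difference: -6.25e-05 V → -62.50 µV.

-62.50 µV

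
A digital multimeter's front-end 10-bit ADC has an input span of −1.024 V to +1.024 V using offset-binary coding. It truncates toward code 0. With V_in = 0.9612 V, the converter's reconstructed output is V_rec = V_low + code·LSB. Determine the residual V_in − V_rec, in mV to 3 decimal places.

One LSB is 2.048 V / 1024 = 2.000 mV.
(0.9612 − (−1.024))/0.002 = 992.6000; ⌊·⌋ gives code 992.
V_rec = (−1.024) + 992·0.002 = 0.96 V.
V_in − V_rec = 0.0012 V = 1.200 mV.

1.200 mV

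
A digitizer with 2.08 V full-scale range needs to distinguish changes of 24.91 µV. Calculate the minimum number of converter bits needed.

Number of steps required ≥ 2.08 V / 24.91 µV = 83500.60.
Need 2^N ≥ 83500.60; 2^16 = 65536, 2^17 = 131072.
Minimum N = 17.

17 bits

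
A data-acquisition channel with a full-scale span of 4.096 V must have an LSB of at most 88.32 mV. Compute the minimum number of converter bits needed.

Number of steps required ≥ 4.096 V / 88.32 mV = 46.38.
Need 2^N ≥ 46.38; 2^5 = 32, 2^6 = 64.
Minimum N = 6.

6 bits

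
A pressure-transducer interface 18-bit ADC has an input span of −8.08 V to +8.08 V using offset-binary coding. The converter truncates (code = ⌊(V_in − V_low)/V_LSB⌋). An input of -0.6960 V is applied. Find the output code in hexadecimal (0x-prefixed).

Full-scale span = 16.16 V; LSB = 16.16/2^18 = 61.65 µV.
(V_in − V_low)/LSB = (-0.6960 − (−8.08)) / 6.16455e-05 = 119781.640.
Floor → code 119781.
In hexadecimal (0x-prefixed): 0x1D3E5.

code 0x1D3E5 (decimal 119781)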